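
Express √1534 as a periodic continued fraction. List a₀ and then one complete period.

a₀ = ⌊√1534⌋ = 39.
With m₀=0, d₀=1 and mₖ₊₁ = dₖaₖ − mₖ, dₖ₊₁ = (n − mₖ₊₁²)/dₖ, aₖ₊₁ = ⌊(a₀+mₖ₊₁)/dₖ₊₁⌋:
  k=1: m=39, d=13, a=6
  k=2: m=39, d=1, a=78
d=1 and a=2a₀=78 at k=2, so the next step gives (m, d) = (39, 13) again — its k=1 value — and the period has length 2.

[39; 6, 78]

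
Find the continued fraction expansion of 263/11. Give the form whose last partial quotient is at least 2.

[23; 1, 10]

263 = 23·11 + 10
11 = 1·10 + 1
10 = 10·1 + 0  (stop)
So 263/11 = [23; 1, 10].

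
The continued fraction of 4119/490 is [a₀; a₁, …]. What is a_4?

7

4119 = 8·490 + 199   →  a_0 = 8
490 = 2·199 + 92   →  a_1 = 2
199 = 2·92 + 15   →  a_2 = 2
92 = 6·15 + 2   →  a_3 = 6
15 = 7·2 + 1   →  a_4 = 7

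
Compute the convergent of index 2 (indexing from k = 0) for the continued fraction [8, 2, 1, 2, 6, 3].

25/3

Using pₖ = aₖpₖ₋₁ + pₖ₋₂, qₖ = aₖqₖ₋₁ + qₖ₋₂ (with p₋₁=1, p₋₂=0, q₋₁=0, q₋₂=1):
  k=0: a=8, p=8, q=1
  k=1: a=2, p=17, q=2
  k=2: a=1, p=25, q=3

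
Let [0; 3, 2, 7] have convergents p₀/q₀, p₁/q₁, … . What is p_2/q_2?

2/7

Using pₖ = aₖpₖ₋₁ + pₖ₋₂, qₖ = aₖqₖ₋₁ + qₖ₋₂ (with p₋₁=1, p₋₂=0, q₋₁=0, q₋₂=1):
  k=0: a=0, p=0, q=1
  k=1: a=3, p=1, q=3
  k=2: a=2, p=2, q=7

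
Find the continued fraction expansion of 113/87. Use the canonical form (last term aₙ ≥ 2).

[1; 3, 2, 1, 8]

113 = 1×87 + 26
87 = 3×26 + 9
26 = 2×9 + 8
9 = 1×8 + 1
8 = 8×1 + 0  (stop)
So 113/87 = [1; 3, 2, 1, 8].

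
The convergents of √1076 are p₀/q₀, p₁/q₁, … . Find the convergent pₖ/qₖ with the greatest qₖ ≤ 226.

√1076 = [32; 1, 4, 16, 4, 1, 64, …] (period length 6).
Convergents:
  p_0/q_0 = 32/1
  p_1/q_1 = 33/1
  p_2/q_2 = 164/5
  p_3/q_3 = 2657/81
  p_4/q_4 = 10792/329
q_3 = 81 ≤ 226 < 329 = q_4, so the answer is 2657/81.

2657/81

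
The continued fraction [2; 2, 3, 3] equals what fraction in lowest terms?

56/23

Using pₖ = aₖpₖ₋₁ + pₖ₋₂ and qₖ = aₖqₖ₋₁ + qₖ₋₂:
  k=0: a=2, p=2, q=1
  k=1: a=2, p=5, q=2
  k=2: a=3, p=17, q=7
  k=3: a=3, p=56, q=23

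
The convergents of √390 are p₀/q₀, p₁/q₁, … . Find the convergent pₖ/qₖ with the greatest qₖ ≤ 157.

3061/155

√390 = [19; 1, 2, 1, 38, …] (period length 4).
Convergents:
  p_0/q_0 = 19/1
  p_1/q_1 = 20/1
  p_2/q_2 = 59/3
  p_3/q_3 = 79/4
  p_4/q_4 = 3061/155
  p_5/q_5 = 3140/159
q_4 = 155 ≤ 157 < 159 = q_5, so the answer is 3061/155.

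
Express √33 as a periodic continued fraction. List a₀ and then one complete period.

a₀ = ⌊√33⌋ = 5.
With m₀=0, d₀=1 and mₖ₊₁ = dₖaₖ − mₖ, dₖ₊₁ = (n − mₖ₊₁²)/dₖ, aₖ₊₁ = ⌊(a₀+mₖ₊₁)/dₖ₊₁⌋:
  k=1: m=5, d=8, a=1
  k=2: m=3, d=3, a=2
  k=3: m=3, d=8, a=1
  k=4: m=5, d=1, a=10
d=1 and a=2a₀=10 at k=4, so the next step gives (m, d) = (5, 8) again — its k=1 value — and the period has length 4.

[5; 1, 2, 1, 10]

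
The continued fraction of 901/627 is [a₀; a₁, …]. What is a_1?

2

901 = 1·627 + 274   →  a_0 = 1
627 = 2·274 + 79   →  a_1 = 2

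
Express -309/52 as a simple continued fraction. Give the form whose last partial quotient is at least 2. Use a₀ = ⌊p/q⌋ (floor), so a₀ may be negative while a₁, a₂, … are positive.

-309 = -6·52 + 3
52 = 17·3 + 1
3 = 3·1 + 0  (stop)
So -309/52 = [-6; 17, 3].

[-6; 17, 3]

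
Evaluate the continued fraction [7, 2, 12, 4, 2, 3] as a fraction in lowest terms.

5902/789

Fold from the inside: start with 3/1.
  2 + 1/3 = 7/3
  4 + 3/7 = 31/7
  12 + 7/31 = 379/31
  2 + 31/379 = 789/379
  7 + 379/789 = 5902/789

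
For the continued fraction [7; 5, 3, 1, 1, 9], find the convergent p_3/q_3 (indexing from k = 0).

Using pₖ = aₖpₖ₋₁ + pₖ₋₂, qₖ = aₖqₖ₋₁ + qₖ₋₂ (with p₋₁=1, p₋₂=0, q₋₁=0, q₋₂=1):
  k=0: a=7, p=7, q=1
  k=1: a=5, p=36, q=5
  k=2: a=3, p=115, q=16
  k=3: a=1, p=151, q=21

151/21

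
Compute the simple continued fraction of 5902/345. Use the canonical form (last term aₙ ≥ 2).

5902 = 17×345 + 37
345 = 9×37 + 12
37 = 3×12 + 1
12 = 12×1 + 0  (stop)
So 5902/345 = [17; 9, 3, 12].

[17; 9, 3, 12]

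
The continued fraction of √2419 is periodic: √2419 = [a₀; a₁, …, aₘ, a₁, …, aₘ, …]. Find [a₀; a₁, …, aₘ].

a₀ = ⌊√2419⌋ = 49.
With m₀=0, d₀=1 and mₖ₊₁ = dₖaₖ − mₖ, dₖ₊₁ = (n − mₖ₊₁²)/dₖ, aₖ₊₁ = ⌊(a₀+mₖ₊₁)/dₖ₊₁⌋:
  k=1: m=49, d=18, a=5
  k=2: m=41, d=41, a=2
  k=3: m=41, d=18, a=5
  k=4: m=49, d=1, a=98
d=1 and a=2a₀=98 at k=4, so the next step gives (m, d) = (49, 18) again — its k=1 value — and the period has length 4.

[49; 5, 2, 5, 98]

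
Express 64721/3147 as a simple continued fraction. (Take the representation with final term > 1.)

64721 = 20*3147 + 1781
3147 = 1*1781 + 1366
1781 = 1*1366 + 415
1366 = 3*415 + 121
415 = 3*121 + 52
121 = 2*52 + 17
52 = 3*17 + 1
17 = 17*1 + 0  (stop)
So 64721/3147 = [20; 1, 1, 3, 3, 2, 3, 17].

[20; 1, 1, 3, 3, 2, 3, 17]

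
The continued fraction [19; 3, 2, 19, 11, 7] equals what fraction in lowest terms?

Using pₖ = aₖpₖ₋₁ + pₖ₋₂ and qₖ = aₖqₖ₋₁ + qₖ₋₂:
  k=0: a=19, p=19, q=1
  k=1: a=3, p=58, q=3
  k=2: a=2, p=135, q=7
  k=3: a=19, p=2623, q=136
  k=4: a=11, p=28988, q=1503
  k=5: a=7, p=205539, q=10657

205539/10657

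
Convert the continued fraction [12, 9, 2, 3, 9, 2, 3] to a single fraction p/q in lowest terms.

Fold from the inside: start with 3/1.
  2 + 1/3 = 7/3
  9 + 3/7 = 66/7
  3 + 7/66 = 205/66
  2 + 66/205 = 476/205
  9 + 205/476 = 4489/476
  12 + 476/4489 = 54344/4489

54344/4489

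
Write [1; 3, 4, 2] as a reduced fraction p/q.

38/29

Fold from the inside: start with 2/1.
  4 + 1/2 = 9/2
  3 + 2/9 = 29/9
  1 + 9/29 = 38/29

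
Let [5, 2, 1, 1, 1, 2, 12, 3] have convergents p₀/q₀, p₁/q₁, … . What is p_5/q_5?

Using pₖ = aₖpₖ₋₁ + pₖ₋₂, qₖ = aₖqₖ₋₁ + qₖ₋₂ (with p₋₁=1, p₋₂=0, q₋₁=0, q₋₂=1):
  k=0: a=5, p=5, q=1
  k=1: a=2, p=11, q=2
  k=2: a=1, p=16, q=3
  k=3: a=1, p=27, q=5
  k=4: a=1, p=43, q=8
  k=5: a=2, p=113, q=21

113/21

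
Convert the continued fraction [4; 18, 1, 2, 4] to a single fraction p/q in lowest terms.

985/243

Using pₖ = aₖpₖ₋₁ + pₖ₋₂ and qₖ = aₖqₖ₋₁ + qₖ₋₂:
  k=0: a=4, p=4, q=1
  k=1: a=18, p=73, q=18
  k=2: a=1, p=77, q=19
  k=3: a=2, p=227, q=56
  k=4: a=4, p=985, q=243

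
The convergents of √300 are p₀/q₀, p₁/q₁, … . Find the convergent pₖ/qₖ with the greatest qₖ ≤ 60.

√300 = [17; 3, 8, 3, 34, …] (period length 4).
Convergents:
  p_0/q_0 = 17/1
  p_1/q_1 = 52/3
  p_2/q_2 = 433/25
  p_3/q_3 = 1351/78
q_2 = 25 ≤ 60 < 78 = q_3, so the answer is 433/25.

433/25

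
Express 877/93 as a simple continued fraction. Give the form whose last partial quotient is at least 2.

[9; 2, 3, 13]

877 = 9*93 + 40
93 = 2*40 + 13
40 = 3*13 + 1
13 = 13*1 + 0  (stop)
So 877/93 = [9; 2, 3, 13].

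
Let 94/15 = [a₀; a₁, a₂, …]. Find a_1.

3

94 = 6·15 + 4   →  a_0 = 6
15 = 3·4 + 3   →  a_1 = 3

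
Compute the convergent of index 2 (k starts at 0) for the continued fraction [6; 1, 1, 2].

Using pₖ = aₖpₖ₋₁ + pₖ₋₂, qₖ = aₖqₖ₋₁ + qₖ₋₂ (with p₋₁=1, p₋₂=0, q₋₁=0, q₋₂=1):
  k=0: a=6, p=6, q=1
  k=1: a=1, p=7, q=1
  k=2: a=1, p=13, q=2

13/2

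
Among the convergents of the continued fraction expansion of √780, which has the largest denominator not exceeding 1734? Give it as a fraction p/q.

√780 = [27; 1, 12, 1, 54, …] (period length 4).
Convergents:
  p_0/q_0 = 27/1
  p_1/q_1 = 28/1
  p_2/q_2 = 363/13
  p_3/q_3 = 391/14
  p_4/q_4 = 21477/769
  p_5/q_5 = 21868/783
  p_6/q_6 = 283893/10165
q_5 = 783 ≤ 1734 < 10165 = q_6, so the answer is 21868/783.

21868/783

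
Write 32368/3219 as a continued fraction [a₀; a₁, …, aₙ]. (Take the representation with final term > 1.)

32368 = 10·3219 + 178
3219 = 18·178 + 15
178 = 11·15 + 13
15 = 1·13 + 2
13 = 6·2 + 1
2 = 2·1 + 0  (stop)
So 32368/3219 = [10; 18, 11, 1, 6, 2].

[10; 18, 11, 1, 6, 2]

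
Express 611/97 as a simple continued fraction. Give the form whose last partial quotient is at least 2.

[6; 3, 2, 1, 9]

611 = 6·97 + 29
97 = 3·29 + 10
29 = 2·10 + 9
10 = 1·9 + 1
9 = 9·1 + 0  (stop)
So 611/97 = [6; 3, 2, 1, 9].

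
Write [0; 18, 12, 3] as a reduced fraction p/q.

Fold from the inside: start with 3/1.
  12 + 1/3 = 37/3
  18 + 3/37 = 669/37
  0 + 37/669 = 37/669

37/669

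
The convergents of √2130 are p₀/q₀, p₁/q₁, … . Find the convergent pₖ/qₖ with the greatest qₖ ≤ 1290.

23999/520

√2130 = [46; 6, 1, 1, 2, 1, 1, 6, 92, …] (period length 8).
Convergents:
  p_0/q_0 = 46/1
  p_1/q_1 = 277/6
  p_2/q_2 = 323/7
  p_3/q_3 = 600/13
  p_4/q_4 = 1523/33
  p_5/q_5 = 2123/46
  p_6/q_6 = 3646/79
  p_7/q_7 = 23999/520
  p_8/q_8 = 2211554/47919
q_7 = 520 ≤ 1290 < 47919 = q_8, so the answer is 23999/520.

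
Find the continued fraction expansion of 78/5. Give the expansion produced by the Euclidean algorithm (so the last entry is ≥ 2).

78 = 15*5 + 3
5 = 1*3 + 2
3 = 1*2 + 1
2 = 2*1 + 0  (stop)
So 78/5 = [15; 1, 1, 2].

[15; 1, 1, 2]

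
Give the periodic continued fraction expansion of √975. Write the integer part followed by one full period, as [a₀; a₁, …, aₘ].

a₀ = ⌊√975⌋ = 31.
With m₀=0, d₀=1 and mₖ₊₁ = dₖaₖ − mₖ, dₖ₊₁ = (n − mₖ₊₁²)/dₖ, aₖ₊₁ = ⌊(a₀+mₖ₊₁)/dₖ₊₁⌋:
  k=1: m=31, d=14, a=4
  k=2: m=25, d=25, a=2
  k=3: m=25, d=14, a=4
  k=4: m=31, d=1, a=62
d=1 and a=2a₀=62 at k=4, so the next step gives (m, d) = (31, 14) again — its k=1 value — and the period has length 4.

[31; 4, 2, 4, 62]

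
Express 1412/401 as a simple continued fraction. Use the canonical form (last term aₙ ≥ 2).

[3; 1, 1, 11, 3, 2, 2]

1412 = 3*401 + 209
401 = 1*209 + 192
209 = 1*192 + 17
192 = 11*17 + 5
17 = 3*5 + 2
5 = 2*2 + 1
2 = 2*1 + 0  (stop)
So 1412/401 = [3; 1, 1, 11, 3, 2, 2].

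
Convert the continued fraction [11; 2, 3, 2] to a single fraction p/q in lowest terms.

Using pₖ = aₖpₖ₋₁ + pₖ₋₂ and qₖ = aₖqₖ₋₁ + qₖ₋₂:
  k=0: a=11, p=11, q=1
  k=1: a=2, p=23, q=2
  k=2: a=3, p=80, q=7
  k=3: a=2, p=183, q=16

183/16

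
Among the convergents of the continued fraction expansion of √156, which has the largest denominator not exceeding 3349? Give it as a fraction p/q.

√156 = [12; 2, 24, …] (period length 2).
Convergents:
  p_0/q_0 = 12/1
  p_1/q_1 = 25/2
  p_2/q_2 = 612/49
  p_3/q_3 = 1249/100
  p_4/q_4 = 30588/2449
  p_5/q_5 = 62425/4998
q_4 = 2449 ≤ 3349 < 4998 = q_5, so the answer is 30588/2449.

30588/2449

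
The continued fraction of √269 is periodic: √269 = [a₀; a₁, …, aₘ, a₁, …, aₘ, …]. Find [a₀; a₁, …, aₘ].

[16; 2, 2, 32]

a₀ = ⌊√269⌋ = 16.
With m₀=0, d₀=1 and mₖ₊₁ = dₖaₖ − mₖ, dₖ₊₁ = (n − mₖ₊₁²)/dₖ, aₖ₊₁ = ⌊(a₀+mₖ₊₁)/dₖ₊₁⌋:
  k=1: m=16, d=13, a=2
  k=2: m=10, d=13, a=2
  k=3: m=16, d=1, a=32
d=1 and a=2a₀=32 at k=3, so the next step gives (m, d) = (16, 13) again — its k=1 value — and the period has length 3.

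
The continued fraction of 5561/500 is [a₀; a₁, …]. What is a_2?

5

5561 = 11·500 + 61   →  a_0 = 11
500 = 8·61 + 12   →  a_1 = 8
61 = 5·12 + 1   →  a_2 = 5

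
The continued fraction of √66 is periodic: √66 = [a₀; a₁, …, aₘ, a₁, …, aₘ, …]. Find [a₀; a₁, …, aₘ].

a₀ = ⌊√66⌋ = 8.

[8; 8, 16]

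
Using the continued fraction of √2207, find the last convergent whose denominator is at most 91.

2208/47

√2207 = [46; 1, 45, 1, 92, …] (period length 4).
Convergents:
  p_0/q_0 = 46/1
  p_1/q_1 = 47/1
  p_2/q_2 = 2161/46
  p_3/q_3 = 2208/47
  p_4/q_4 = 205297/4370
q_3 = 47 ≤ 91 < 4370 = q_4, so the answer is 2208/47.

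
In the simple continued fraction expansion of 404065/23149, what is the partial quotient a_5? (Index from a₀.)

17

404065 = 17·23149 + 10532   →  a_0 = 17
23149 = 2·10532 + 2085   →  a_1 = 2
10532 = 5·2085 + 107   →  a_2 = 5
2085 = 19·107 + 52   →  a_3 = 19
107 = 2·52 + 3   →  a_4 = 2
52 = 17·3 + 1   →  a_5 = 17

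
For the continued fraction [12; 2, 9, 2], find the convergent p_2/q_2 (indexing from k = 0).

237/19

Using pₖ = aₖpₖ₋₁ + pₖ₋₂, qₖ = aₖqₖ₋₁ + qₖ₋₂ (with p₋₁=1, p₋₂=0, q₋₁=0, q₋₂=1):
  k=0: a=12, p=12, q=1
  k=1: a=2, p=25, q=2
  k=2: a=9, p=237, q=19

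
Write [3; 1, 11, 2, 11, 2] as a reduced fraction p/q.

Fold from the inside: start with 2/1.
  11 + 1/2 = 23/2
  2 + 2/23 = 48/23
  11 + 23/48 = 551/48
  1 + 48/551 = 599/551
  3 + 551/599 = 2348/599

2348/599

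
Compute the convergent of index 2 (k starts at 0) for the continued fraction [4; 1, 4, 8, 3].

24/5

Using pₖ = aₖpₖ₋₁ + pₖ₋₂, qₖ = aₖqₖ₋₁ + qₖ₋₂ (with p₋₁=1, p₋₂=0, q₋₁=0, q₋₂=1):
  k=0: a=4, p=4, q=1
  k=1: a=1, p=5, q=1
  k=2: a=4, p=24, q=5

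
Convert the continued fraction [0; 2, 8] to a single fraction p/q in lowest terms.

Fold from the inside: start with 8/1.
  2 + 1/8 = 17/8
  0 + 8/17 = 8/17

8/17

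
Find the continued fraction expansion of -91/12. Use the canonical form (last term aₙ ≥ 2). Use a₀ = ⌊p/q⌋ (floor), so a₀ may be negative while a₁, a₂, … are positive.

-91 = -8·12 + 5
12 = 2·5 + 2
5 = 2·2 + 1
2 = 2·1 + 0  (stop)
So -91/12 = [-8; 2, 2, 2].

[-8; 2, 2, 2]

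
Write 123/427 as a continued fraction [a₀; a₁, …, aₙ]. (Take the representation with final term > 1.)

123 = 0×427 + 123
427 = 3×123 + 58
123 = 2×58 + 7
58 = 8×7 + 2
7 = 3×2 + 1
2 = 2×1 + 0  (stop)
So 123/427 = [0; 3, 2, 8, 3, 2].

[0; 3, 2, 8, 3, 2]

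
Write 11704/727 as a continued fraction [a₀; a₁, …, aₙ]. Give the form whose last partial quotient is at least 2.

11704 = 16×727 + 72
727 = 10×72 + 7
72 = 10×7 + 2
7 = 3×2 + 1
2 = 2×1 + 0  (stop)
So 11704/727 = [16; 10, 10, 3, 2].

[16; 10, 10, 3, 2]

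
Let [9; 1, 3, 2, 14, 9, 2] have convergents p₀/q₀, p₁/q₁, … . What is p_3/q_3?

88/9

Using pₖ = aₖpₖ₋₁ + pₖ₋₂, qₖ = aₖqₖ₋₁ + qₖ₋₂ (with p₋₁=1, p₋₂=0, q₋₁=0, q₋₂=1):
  k=0: a=9, p=9, q=1
  k=1: a=1, p=10, q=1
  k=2: a=3, p=39, q=4
  k=3: a=2, p=88, q=9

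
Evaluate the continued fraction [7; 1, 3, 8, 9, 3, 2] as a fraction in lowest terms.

16857/2173

Using pₖ = aₖpₖ₋₁ + pₖ₋₂ and qₖ = aₖqₖ₋₁ + qₖ₋₂:
  k=0: a=7, p=7, q=1
  k=1: a=1, p=8, q=1
  k=2: a=3, p=31, q=4
  k=3: a=8, p=256, q=33
  k=4: a=9, p=2335, q=301
  k=5: a=3, p=7261, q=936
  k=6: a=2, p=16857, q=2173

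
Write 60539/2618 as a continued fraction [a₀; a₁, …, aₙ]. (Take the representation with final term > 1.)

60539 = 23×2618 + 325
2618 = 8×325 + 18
325 = 18×18 + 1
18 = 18×1 + 0  (stop)
So 60539/2618 = [23; 8, 18, 18].

[23; 8, 18, 18]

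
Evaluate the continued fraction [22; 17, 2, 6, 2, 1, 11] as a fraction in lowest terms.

184509/8365

Fold from the inside: start with 11/1.
  1 + 1/11 = 12/11
  2 + 11/12 = 35/12
  6 + 12/35 = 222/35
  2 + 35/222 = 479/222
  17 + 222/479 = 8365/479
  22 + 479/8365 = 184509/8365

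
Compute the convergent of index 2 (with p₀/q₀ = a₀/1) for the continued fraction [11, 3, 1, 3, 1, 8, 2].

Using pₖ = aₖpₖ₋₁ + pₖ₋₂, qₖ = aₖqₖ₋₁ + qₖ₋₂ (with p₋₁=1, p₋₂=0, q₋₁=0, q₋₂=1):
  k=0: a=11, p=11, q=1
  k=1: a=3, p=34, q=3
  k=2: a=1, p=45, q=4

45/4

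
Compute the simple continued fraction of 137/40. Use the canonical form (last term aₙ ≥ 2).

137 = 3×40 + 17
40 = 2×17 + 6
17 = 2×6 + 5
6 = 1×5 + 1
5 = 5×1 + 0  (stop)
So 137/40 = [3; 2, 2, 1, 5].

[3; 2, 2, 1, 5]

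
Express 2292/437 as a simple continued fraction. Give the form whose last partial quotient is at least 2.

2292 = 5*437 + 107
437 = 4*107 + 9
107 = 11*9 + 8
9 = 1*8 + 1
8 = 8*1 + 0  (stop)
So 2292/437 = [5; 4, 11, 1, 8].

[5; 4, 11, 1, 8]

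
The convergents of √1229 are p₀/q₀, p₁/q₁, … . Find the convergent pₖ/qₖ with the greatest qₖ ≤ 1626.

21490/613

√1229 = [35; 17, 1, 1, 17, 70, …] (period length 5).
Convergents:
  p_0/q_0 = 35/1
  p_1/q_1 = 596/17
  p_2/q_2 = 631/18
  p_3/q_3 = 1227/35
  p_4/q_4 = 21490/613
  p_5/q_5 = 1505527/42945
q_4 = 613 ≤ 1626 < 42945 = q_5, so the answer is 21490/613.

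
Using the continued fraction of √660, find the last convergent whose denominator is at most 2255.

55774/2171

√660 = [25; 1, 2, 4, 2, 1, 50, …] (period length 6).
Convergents:
  p_0/q_0 = 25/1
  p_1/q_1 = 26/1
  p_2/q_2 = 77/3
  p_3/q_3 = 334/13
  p_4/q_4 = 745/29
  p_5/q_5 = 1079/42
  p_6/q_6 = 54695/2129
  p_7/q_7 = 55774/2171
  p_8/q_8 = 166243/6471
q_7 = 2171 ≤ 2255 < 6471 = q_8, so the answer is 55774/2171.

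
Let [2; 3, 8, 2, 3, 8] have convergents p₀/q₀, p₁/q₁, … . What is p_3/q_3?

123/53

Using pₖ = aₖpₖ₋₁ + pₖ₋₂, qₖ = aₖqₖ₋₁ + qₖ₋₂ (with p₋₁=1, p₋₂=0, q₋₁=0, q₋₂=1):
  k=0: a=2, p=2, q=1
  k=1: a=3, p=7, q=3
  k=2: a=8, p=58, q=25
  k=3: a=2, p=123, q=53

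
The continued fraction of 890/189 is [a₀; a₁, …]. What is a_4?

3

890 = 4·189 + 134   →  a_0 = 4
189 = 1·134 + 55   →  a_1 = 1
134 = 2·55 + 24   →  a_2 = 2
55 = 2·24 + 7   →  a_3 = 2
24 = 3·7 + 3   →  a_4 = 3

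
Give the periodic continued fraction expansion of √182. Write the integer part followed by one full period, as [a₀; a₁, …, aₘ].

a₀ = ⌊√182⌋ = 13.
With m₀=0, d₀=1 and mₖ₊₁ = dₖaₖ − mₖ, dₖ₊₁ = (n − mₖ₊₁²)/dₖ, aₖ₊₁ = ⌊(a₀+mₖ₊₁)/dₖ₊₁⌋:
  k=1: m=13, d=13, a=2
  k=2: m=13, d=1, a=26
d=1 and a=2a₀=26 at k=2, so the next step gives (m, d) = (13, 13) again — its k=1 value — and the period has length 2.

[13; 2, 26]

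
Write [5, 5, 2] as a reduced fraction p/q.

57/11

Fold from the inside: start with 2/1.
  5 + 1/2 = 11/2
  5 + 2/11 = 57/11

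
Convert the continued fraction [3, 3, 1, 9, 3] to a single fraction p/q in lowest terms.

Using pₖ = aₖpₖ₋₁ + pₖ₋₂ and qₖ = aₖqₖ₋₁ + qₖ₋₂:
  k=0: a=3, p=3, q=1
  k=1: a=3, p=10, q=3
  k=2: a=1, p=13, q=4
  k=3: a=9, p=127, q=39
  k=4: a=3, p=394, q=121

394/121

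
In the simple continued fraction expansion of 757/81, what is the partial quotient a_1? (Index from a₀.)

757 = 9·81 + 28   →  a_0 = 9
81 = 2·28 + 25   →  a_1 = 2

2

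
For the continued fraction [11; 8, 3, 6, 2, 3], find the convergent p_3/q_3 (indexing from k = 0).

Using pₖ = aₖpₖ₋₁ + pₖ₋₂, qₖ = aₖqₖ₋₁ + qₖ₋₂ (with p₋₁=1, p₋₂=0, q₋₁=0, q₋₂=1):
  k=0: a=11, p=11, q=1
  k=1: a=8, p=89, q=8
  k=2: a=3, p=278, q=25
  k=3: a=6, p=1757, q=158

1757/158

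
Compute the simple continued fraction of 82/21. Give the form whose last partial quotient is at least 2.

82 = 3×21 + 19
21 = 1×19 + 2
19 = 9×2 + 1
2 = 2×1 + 0  (stop)
So 82/21 = [3; 1, 9, 2].

[3; 1, 9, 2]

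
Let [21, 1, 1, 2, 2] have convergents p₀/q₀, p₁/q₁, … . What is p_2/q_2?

Using pₖ = aₖpₖ₋₁ + pₖ₋₂, qₖ = aₖqₖ₋₁ + qₖ₋₂ (with p₋₁=1, p₋₂=0, q₋₁=0, q₋₂=1):
  k=0: a=21, p=21, q=1
  k=1: a=1, p=22, q=1
  k=2: a=1, p=43, q=2

43/2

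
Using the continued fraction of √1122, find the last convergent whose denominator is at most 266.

√1122 = [33; 2, 66, …] (period length 2).
Convergents:
  p_0/q_0 = 33/1
  p_1/q_1 = 67/2
  p_2/q_2 = 4455/133
  p_3/q_3 = 8977/268
q_2 = 133 ≤ 266 < 268 = q_3, so the answer is 4455/133.

4455/133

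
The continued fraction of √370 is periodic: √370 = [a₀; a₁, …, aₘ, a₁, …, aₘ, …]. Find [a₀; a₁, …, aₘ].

a₀ = ⌊√370⌋ = 19.

[19; 4, 4, 38]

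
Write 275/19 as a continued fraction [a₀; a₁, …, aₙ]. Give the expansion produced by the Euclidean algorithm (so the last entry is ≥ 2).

[14; 2, 9]

275 = 14·19 + 9
19 = 2·9 + 1
9 = 9·1 + 0  (stop)
So 275/19 = [14; 2, 9].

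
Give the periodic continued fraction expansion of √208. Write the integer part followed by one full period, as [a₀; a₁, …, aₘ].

[14; 2, 2, 1, 2, 2, 28]

a₀ = ⌊√208⌋ = 14.
With m₀=0, d₀=1 and mₖ₊₁ = dₖaₖ − mₖ, dₖ₊₁ = (n − mₖ₊₁²)/dₖ, aₖ₊₁ = ⌊(a₀+mₖ₊₁)/dₖ₊₁⌋:
  k=1: m=14, d=12, a=2
  k=2: m=10, d=9, a=2
  k=3: m=8, d=16, a=1
  k=4: m=8, d=9, a=2
  k=5: m=10, d=12, a=2
  k=6: m=14, d=1, a=28
d=1 and a=2a₀=28 at k=6, so the next step gives (m, d) = (14, 12) again — its k=1 value — and the period has length 6.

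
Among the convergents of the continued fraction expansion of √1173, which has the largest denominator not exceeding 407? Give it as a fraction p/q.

√1173 = [34; 4, 68, …] (period length 2).
Convergents:
  p_0/q_0 = 34/1
  p_1/q_1 = 137/4
  p_2/q_2 = 9350/273
  p_3/q_3 = 37537/1096
q_2 = 273 ≤ 407 < 1096 = q_3, so the answer is 9350/273.

9350/273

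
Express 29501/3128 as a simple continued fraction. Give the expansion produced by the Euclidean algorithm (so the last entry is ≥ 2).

29501 = 9×3128 + 1349
3128 = 2×1349 + 430
1349 = 3×430 + 59
430 = 7×59 + 17
59 = 3×17 + 8
17 = 2×8 + 1
8 = 8×1 + 0  (stop)
So 29501/3128 = [9; 2, 3, 7, 3, 2, 8].

[9; 2, 3, 7, 3, 2, 8]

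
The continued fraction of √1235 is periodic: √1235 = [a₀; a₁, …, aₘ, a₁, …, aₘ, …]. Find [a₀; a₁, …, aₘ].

a₀ = ⌊√1235⌋ = 35.

[35; 7, 70]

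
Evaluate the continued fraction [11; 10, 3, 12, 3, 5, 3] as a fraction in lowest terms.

Fold from the inside: start with 3/1.
  5 + 1/3 = 16/3
  3 + 3/16 = 51/16
  12 + 16/51 = 628/51
  3 + 51/628 = 1935/628
  10 + 628/1935 = 19978/1935
  11 + 1935/19978 = 221693/19978

221693/19978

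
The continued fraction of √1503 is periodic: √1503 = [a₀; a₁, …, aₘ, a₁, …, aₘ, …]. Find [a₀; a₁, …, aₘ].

a₀ = ⌊√1503⌋ = 38.
With m₀=0, d₀=1 and mₖ₊₁ = dₖaₖ − mₖ, dₖ₊₁ = (n − mₖ₊₁²)/dₖ, aₖ₊₁ = ⌊(a₀+mₖ₊₁)/dₖ₊₁⌋:
  k=1: m=38, d=59, a=1
  k=2: m=21, d=18, a=3
  k=3: m=33, d=23, a=3
  k=4: m=36, d=9, a=8
  k=5: m=36, d=23, a=3
  k=6: m=33, d=18, a=3
  k=7: m=21, d=59, a=1
  k=8: m=38, d=1, a=76
d=1 and a=2a₀=76 at k=8, so the next step gives (m, d) = (38, 59) again — its k=1 value — and the period has length 8.

[38; 1, 3, 3, 8, 3, 3, 1, 76]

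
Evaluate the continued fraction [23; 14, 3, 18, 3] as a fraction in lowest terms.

55529/2407

Using pₖ = aₖpₖ₋₁ + pₖ₋₂ and qₖ = aₖqₖ₋₁ + qₖ₋₂:
  k=0: a=23, p=23, q=1
  k=1: a=14, p=323, q=14
  k=2: a=3, p=992, q=43
  k=3: a=18, p=18179, q=788
  k=4: a=3, p=55529, q=2407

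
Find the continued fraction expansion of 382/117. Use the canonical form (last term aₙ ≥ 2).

382 = 3·117 + 31
117 = 3·31 + 24
31 = 1·24 + 7
24 = 3·7 + 3
7 = 2·3 + 1
3 = 3·1 + 0  (stop)
So 382/117 = [3; 3, 1, 3, 2, 3].

[3; 3, 1, 3, 2, 3]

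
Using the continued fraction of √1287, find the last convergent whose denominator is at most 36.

287/8

√1287 = [35; 1, 6, 1, 70, …] (period length 4).
Convergents:
  p_0/q_0 = 35/1
  p_1/q_1 = 36/1
  p_2/q_2 = 251/7
  p_3/q_3 = 287/8
  p_4/q_4 = 20341/567
q_3 = 8 ≤ 36 < 567 = q_4, so the answer is 287/8.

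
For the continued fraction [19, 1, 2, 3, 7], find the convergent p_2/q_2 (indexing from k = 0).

59/3

Using pₖ = aₖpₖ₋₁ + pₖ₋₂, qₖ = aₖqₖ₋₁ + qₖ₋₂ (with p₋₁=1, p₋₂=0, q₋₁=0, q₋₂=1):
  k=0: a=19, p=19, q=1
  k=1: a=1, p=20, q=1
  k=2: a=2, p=59, q=3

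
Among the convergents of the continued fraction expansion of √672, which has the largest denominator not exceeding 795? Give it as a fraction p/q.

17498/675

√672 = [25; 1, 11, 1, 50, …] (period length 4).
Convergents:
  p_0/q_0 = 25/1
  p_1/q_1 = 26/1
  p_2/q_2 = 311/12
  p_3/q_3 = 337/13
  p_4/q_4 = 17161/662
  p_5/q_5 = 17498/675
  p_6/q_6 = 209639/8087
q_5 = 675 ≤ 795 < 8087 = q_6, so the answer is 17498/675.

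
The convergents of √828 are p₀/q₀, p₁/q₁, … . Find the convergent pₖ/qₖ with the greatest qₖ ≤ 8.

115/4

√828 = [28; 1, 3, 2, 3, 1, 56, …] (period length 6).
Convergents:
  p_0/q_0 = 28/1
  p_1/q_1 = 29/1
  p_2/q_2 = 115/4
  p_3/q_3 = 259/9
q_2 = 4 ≤ 8 < 9 = q_3, so the answer is 115/4.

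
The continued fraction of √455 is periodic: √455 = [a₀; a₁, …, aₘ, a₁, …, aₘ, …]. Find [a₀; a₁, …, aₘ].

a₀ = ⌊√455⌋ = 21.

[21; 3, 42]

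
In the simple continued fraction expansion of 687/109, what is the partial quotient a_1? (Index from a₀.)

687 = 6·109 + 33   →  a_0 = 6
109 = 3·33 + 10   →  a_1 = 3

3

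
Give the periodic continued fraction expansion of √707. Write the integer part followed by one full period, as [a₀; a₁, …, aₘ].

a₀ = ⌊√707⌋ = 26.
With m₀=0, d₀=1 and mₖ₊₁ = dₖaₖ − mₖ, dₖ₊₁ = (n − mₖ₊₁²)/dₖ, aₖ₊₁ = ⌊(a₀+mₖ₊₁)/dₖ₊₁⌋:
  k=1: m=26, d=31, a=1
  k=2: m=5, d=22, a=1
  k=3: m=17, d=19, a=2
  k=4: m=21, d=14, a=3
  k=5: m=21, d=19, a=2
  k=6: m=17, d=22, a=1
  k=7: m=5, d=31, a=1
  k=8: m=26, d=1, a=52
d=1 and a=2a₀=52 at k=8, so the next step gives (m, d) = (26, 31) again — its k=1 value — and the period has length 8.

[26; 1, 1, 2, 3, 2, 1, 1, 52]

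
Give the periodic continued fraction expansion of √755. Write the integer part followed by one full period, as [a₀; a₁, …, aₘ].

a₀ = ⌊√755⌋ = 27.
With m₀=0, d₀=1 and mₖ₊₁ = dₖaₖ − mₖ, dₖ₊₁ = (n − mₖ₊₁²)/dₖ, aₖ₊₁ = ⌊(a₀+mₖ₊₁)/dₖ₊₁⌋:
  k=1: m=27, d=26, a=2
  k=2: m=25, d=5, a=10
  k=3: m=25, d=26, a=2
  k=4: m=27, d=1, a=54
d=1 and a=2a₀=54 at k=4, so the next step gives (m, d) = (27, 26) again — its k=1 value — and the period has length 4.

[27; 2, 10, 2, 54]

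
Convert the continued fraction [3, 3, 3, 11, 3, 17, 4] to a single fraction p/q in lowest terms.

80980/24533

Fold from the inside: start with 4/1.
  17 + 1/4 = 69/4
  3 + 4/69 = 211/69
  11 + 69/211 = 2390/211
  3 + 211/2390 = 7381/2390
  3 + 2390/7381 = 24533/7381
  3 + 7381/24533 = 80980/24533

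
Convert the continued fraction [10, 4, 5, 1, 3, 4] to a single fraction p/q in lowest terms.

4188/409

Using pₖ = aₖpₖ₋₁ + pₖ₋₂ and qₖ = aₖqₖ₋₁ + qₖ₋₂:
  k=0: a=10, p=10, q=1
  k=1: a=4, p=41, q=4
  k=2: a=5, p=215, q=21
  k=3: a=1, p=256, q=25
  k=4: a=3, p=983, q=96
  k=5: a=4, p=4188, q=409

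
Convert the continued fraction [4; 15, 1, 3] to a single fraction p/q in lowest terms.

Fold from the inside: start with 3/1.
  1 + 1/3 = 4/3
  15 + 3/4 = 63/4
  4 + 4/63 = 256/63

256/63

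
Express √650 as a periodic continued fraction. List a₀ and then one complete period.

a₀ = ⌊√650⌋ = 25.
With m₀=0, d₀=1 and mₖ₊₁ = dₖaₖ − mₖ, dₖ₊₁ = (n − mₖ₊₁²)/dₖ, aₖ₊₁ = ⌊(a₀+mₖ₊₁)/dₖ₊₁⌋:
  k=1: m=25, d=25, a=2
  k=2: m=25, d=1, a=50
d=1 and a=2a₀=50 at k=2, so the next step gives (m, d) = (25, 25) again — its k=1 value — and the period has length 2.

[25; 2, 50]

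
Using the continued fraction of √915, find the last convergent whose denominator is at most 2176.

√915 = [30; 4, 60, …] (period length 2).
Convergents:
  p_0/q_0 = 30/1
  p_1/q_1 = 121/4
  p_2/q_2 = 7290/241
  p_3/q_3 = 29281/968
  p_4/q_4 = 1764150/58321
q_3 = 968 ≤ 2176 < 58321 = q_4, so the answer is 29281/968.

29281/968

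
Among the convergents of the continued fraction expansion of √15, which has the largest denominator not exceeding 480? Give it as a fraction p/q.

1677/433

√15 = [3; 1, 6, …] (period length 2).
Convergents:
  p_0/q_0 = 3/1
  p_1/q_1 = 4/1
  p_2/q_2 = 27/7
  p_3/q_3 = 31/8
  p_4/q_4 = 213/55
  p_5/q_5 = 244/63
  p_6/q_6 = 1677/433
  p_7/q_7 = 1921/496
q_6 = 433 ≤ 480 < 496 = q_7, so the answer is 1677/433.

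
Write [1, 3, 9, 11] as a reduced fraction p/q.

411/311

Fold from the inside: start with 11/1.
  9 + 1/11 = 100/11
  3 + 11/100 = 311/100
  1 + 100/311 = 411/311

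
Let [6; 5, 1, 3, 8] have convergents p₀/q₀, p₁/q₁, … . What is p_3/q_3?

142/23

Using pₖ = aₖpₖ₋₁ + pₖ₋₂, qₖ = aₖqₖ₋₁ + qₖ₋₂ (with p₋₁=1, p₋₂=0, q₋₁=0, q₋₂=1):
  k=0: a=6, p=6, q=1
  k=1: a=5, p=31, q=5
  k=2: a=1, p=37, q=6
  k=3: a=3, p=142, q=23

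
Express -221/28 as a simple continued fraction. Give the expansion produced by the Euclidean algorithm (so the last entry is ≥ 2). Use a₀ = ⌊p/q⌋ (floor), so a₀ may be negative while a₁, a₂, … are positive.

[-8; 9, 3]

-221 = -8×28 + 3
28 = 9×3 + 1
3 = 3×1 + 0  (stop)
So -221/28 = [-8; 9, 3].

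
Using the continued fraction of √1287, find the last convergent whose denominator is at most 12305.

164737/4592

√1287 = [35; 1, 6, 1, 70, …] (period length 4).
Convergents:
  p_0/q_0 = 35/1
  p_1/q_1 = 36/1
  p_2/q_2 = 251/7
  p_3/q_3 = 287/8
  p_4/q_4 = 20341/567
  p_5/q_5 = 20628/575
  p_6/q_6 = 144109/4017
  p_7/q_7 = 164737/4592
  p_8/q_8 = 11675699/325457
q_7 = 4592 ≤ 12305 < 325457 = q_8, so the answer is 164737/4592.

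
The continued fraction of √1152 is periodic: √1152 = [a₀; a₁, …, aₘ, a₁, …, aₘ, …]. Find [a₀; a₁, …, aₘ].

[33; 1, 15, 1, 66]

a₀ = ⌊√1152⌋ = 33.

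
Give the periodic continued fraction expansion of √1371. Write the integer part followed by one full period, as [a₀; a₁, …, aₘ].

[37; 37, 74]

a₀ = ⌊√1371⌋ = 37.
With m₀=0, d₀=1 and mₖ₊₁ = dₖaₖ − mₖ, dₖ₊₁ = (n − mₖ₊₁²)/dₖ, aₖ₊₁ = ⌊(a₀+mₖ₊₁)/dₖ₊₁⌋:
  k=1: m=37, d=2, a=37
  k=2: m=37, d=1, a=74
d=1 and a=2a₀=74 at k=2, so the next step gives (m, d) = (37, 2) again — its k=1 value — and the period has length 2.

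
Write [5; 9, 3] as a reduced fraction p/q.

143/28

Fold from the inside: start with 3/1.
  9 + 1/3 = 28/3
  5 + 3/28 = 143/28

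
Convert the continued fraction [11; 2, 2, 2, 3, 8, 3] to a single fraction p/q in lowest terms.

Fold from the inside: start with 3/1.
  8 + 1/3 = 25/3
  3 + 3/25 = 78/25
  2 + 25/78 = 181/78
  2 + 78/181 = 440/181
  2 + 181/440 = 1061/440
  11 + 440/1061 = 12111/1061

12111/1061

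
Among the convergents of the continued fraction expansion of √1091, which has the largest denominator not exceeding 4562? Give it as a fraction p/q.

71973/2179

√1091 = [33; 33, 66, …] (period length 2).
Convergents:
  p_0/q_0 = 33/1
  p_1/q_1 = 1090/33
  p_2/q_2 = 71973/2179
  p_3/q_3 = 2376199/71940
q_2 = 2179 ≤ 4562 < 71940 = q_3, so the answer is 71973/2179.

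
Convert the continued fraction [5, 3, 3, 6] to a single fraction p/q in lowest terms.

Fold from the inside: start with 6/1.
  3 + 1/6 = 19/6
  3 + 6/19 = 63/19
  5 + 19/63 = 334/63

334/63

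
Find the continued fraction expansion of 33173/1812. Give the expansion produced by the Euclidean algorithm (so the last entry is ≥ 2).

33173 = 18×1812 + 557
1812 = 3×557 + 141
557 = 3×141 + 134
141 = 1×134 + 7
134 = 19×7 + 1
7 = 7×1 + 0  (stop)
So 33173/1812 = [18; 3, 3, 1, 19, 7].

[18; 3, 3, 1, 19, 7]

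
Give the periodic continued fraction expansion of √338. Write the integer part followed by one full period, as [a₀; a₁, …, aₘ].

a₀ = ⌊√338⌋ = 18.

[18; 2, 1, 1, 2, 36]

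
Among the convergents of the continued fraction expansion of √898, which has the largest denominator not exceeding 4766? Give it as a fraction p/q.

53910/1799

√898 = [29; 1, 28, 1, 58, …] (period length 4).
Convergents:
  p_0/q_0 = 29/1
  p_1/q_1 = 30/1
  p_2/q_2 = 869/29
  p_3/q_3 = 899/30
  p_4/q_4 = 53011/1769
  p_5/q_5 = 53910/1799
  p_6/q_6 = 1562491/52141
q_5 = 1799 ≤ 4766 < 52141 = q_6, so the answer is 53910/1799.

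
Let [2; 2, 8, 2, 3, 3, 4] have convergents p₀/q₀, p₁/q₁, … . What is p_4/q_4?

Using pₖ = aₖpₖ₋₁ + pₖ₋₂, qₖ = aₖqₖ₋₁ + qₖ₋₂ (with p₋₁=1, p₋₂=0, q₋₁=0, q₋₂=1):
  k=0: a=2, p=2, q=1
  k=1: a=2, p=5, q=2
  k=2: a=8, p=42, q=17
  k=3: a=2, p=89, q=36
  k=4: a=3, p=309, q=125

309/125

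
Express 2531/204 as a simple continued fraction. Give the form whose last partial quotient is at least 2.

2531 = 12·204 + 83
204 = 2·83 + 38
83 = 2·38 + 7
38 = 5·7 + 3
7 = 2·3 + 1
3 = 3·1 + 0  (stop)
So 2531/204 = [12; 2, 2, 5, 2, 3].

[12; 2, 2, 5, 2, 3]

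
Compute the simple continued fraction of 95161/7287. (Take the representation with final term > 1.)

[13; 16, 1, 17, 1, 2, 3, 2]

95161 = 13*7287 + 430
7287 = 16*430 + 407
430 = 1*407 + 23
407 = 17*23 + 16
23 = 1*16 + 7
16 = 2*7 + 2
7 = 3*2 + 1
2 = 2*1 + 0  (stop)
So 95161/7287 = [13; 16, 1, 17, 1, 2, 3, 2].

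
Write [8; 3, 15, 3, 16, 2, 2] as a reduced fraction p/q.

Fold from the inside: start with 2/1.
  2 + 1/2 = 5/2
  16 + 2/5 = 82/5
  3 + 5/82 = 251/82
  15 + 82/251 = 3847/251
  3 + 251/3847 = 11792/3847
  8 + 3847/11792 = 98183/11792

98183/11792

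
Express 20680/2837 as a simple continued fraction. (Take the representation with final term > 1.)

[7; 3, 2, 5, 8, 9]

20680 = 7·2837 + 821
2837 = 3·821 + 374
821 = 2·374 + 73
374 = 5·73 + 9
73 = 8·9 + 1
9 = 9·1 + 0  (stop)
So 20680/2837 = [7; 3, 2, 5, 8, 9].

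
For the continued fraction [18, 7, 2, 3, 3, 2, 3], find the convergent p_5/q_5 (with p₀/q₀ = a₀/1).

7145/394

Using pₖ = aₖpₖ₋₁ + pₖ₋₂, qₖ = aₖqₖ₋₁ + qₖ₋₂ (with p₋₁=1, p₋₂=0, q₋₁=0, q₋₂=1):
  k=0: a=18, p=18, q=1
  k=1: a=7, p=127, q=7
  k=2: a=2, p=272, q=15
  k=3: a=3, p=943, q=52
  k=4: a=3, p=3101, q=171
  k=5: a=2, p=7145, q=394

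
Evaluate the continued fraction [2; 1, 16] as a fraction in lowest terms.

Fold from the inside: start with 16/1.
  1 + 1/16 = 17/16
  2 + 16/17 = 50/17

50/17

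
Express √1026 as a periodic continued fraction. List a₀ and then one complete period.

[32; 32, 64]

a₀ = ⌊√1026⌋ = 32.
With m₀=0, d₀=1 and mₖ₊₁ = dₖaₖ − mₖ, dₖ₊₁ = (n − mₖ₊₁²)/dₖ, aₖ₊₁ = ⌊(a₀+mₖ₊₁)/dₖ₊₁⌋:
  k=1: m=32, d=2, a=32
  k=2: m=32, d=1, a=64
d=1 and a=2a₀=64 at k=2, so the next step gives (m, d) = (32, 2) again — its k=1 value — and the period has length 2.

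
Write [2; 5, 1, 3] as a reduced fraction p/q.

50/23

Fold from the inside: start with 3/1.
  1 + 1/3 = 4/3
  5 + 3/4 = 23/4
  2 + 4/23 = 50/23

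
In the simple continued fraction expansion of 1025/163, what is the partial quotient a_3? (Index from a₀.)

7

1025 = 6·163 + 47   →  a_0 = 6
163 = 3·47 + 22   →  a_1 = 3
47 = 2·22 + 3   →  a_2 = 2
22 = 7·3 + 1   →  a_3 = 7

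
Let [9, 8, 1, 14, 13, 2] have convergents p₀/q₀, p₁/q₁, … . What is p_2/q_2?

82/9

Using pₖ = aₖpₖ₋₁ + pₖ₋₂, qₖ = aₖqₖ₋₁ + qₖ₋₂ (with p₋₁=1, p₋₂=0, q₋₁=0, q₋₂=1):
  k=0: a=9, p=9, q=1
  k=1: a=8, p=73, q=8
  k=2: a=1, p=82, q=9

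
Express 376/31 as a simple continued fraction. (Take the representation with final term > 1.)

[12; 7, 1, 3]

376 = 12*31 + 4
31 = 7*4 + 3
4 = 1*3 + 1
3 = 3*1 + 0  (stop)
So 376/31 = [12; 7, 1, 3].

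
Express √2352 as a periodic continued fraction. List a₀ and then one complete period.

[48; 2, 96]

a₀ = ⌊√2352⌋ = 48.
With m₀=0, d₀=1 and mₖ₊₁ = dₖaₖ − mₖ, dₖ₊₁ = (n − mₖ₊₁²)/dₖ, aₖ₊₁ = ⌊(a₀+mₖ₊₁)/dₖ₊₁⌋:
  k=1: m=48, d=48, a=2
  k=2: m=48, d=1, a=96
d=1 and a=2a₀=96 at k=2, so the next step gives (m, d) = (48, 48) again — its k=1 value — and the period has length 2.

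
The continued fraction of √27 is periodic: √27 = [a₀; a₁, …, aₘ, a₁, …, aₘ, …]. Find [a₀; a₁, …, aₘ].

a₀ = ⌊√27⌋ = 5.

[5; 5, 10]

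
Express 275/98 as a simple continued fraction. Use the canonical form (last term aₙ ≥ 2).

[2; 1, 4, 6, 3]

275 = 2*98 + 79
98 = 1*79 + 19
79 = 4*19 + 3
19 = 6*3 + 1
3 = 3*1 + 0  (stop)
So 275/98 = [2; 1, 4, 6, 3].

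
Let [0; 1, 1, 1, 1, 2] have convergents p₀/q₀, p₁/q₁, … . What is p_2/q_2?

1/2

Using pₖ = aₖpₖ₋₁ + pₖ₋₂, qₖ = aₖqₖ₋₁ + qₖ₋₂ (with p₋₁=1, p₋₂=0, q₋₁=0, q₋₂=1):
  k=0: a=0, p=0, q=1
  k=1: a=1, p=1, q=1
  k=2: a=1, p=1, q=2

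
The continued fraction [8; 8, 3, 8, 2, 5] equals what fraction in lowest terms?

19594/2413

Using pₖ = aₖpₖ₋₁ + pₖ₋₂ and qₖ = aₖqₖ₋₁ + qₖ₋₂:
  k=0: a=8, p=8, q=1
  k=1: a=8, p=65, q=8
  k=2: a=3, p=203, q=25
  k=3: a=8, p=1689, q=208
  k=4: a=2, p=3581, q=441
  k=5: a=5, p=19594, q=2413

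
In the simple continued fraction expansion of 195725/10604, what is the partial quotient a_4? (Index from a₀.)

2

195725 = 18·10604 + 4853   →  a_0 = 18
10604 = 2·4853 + 898   →  a_1 = 2
4853 = 5·898 + 363   →  a_2 = 5
898 = 2·363 + 172   →  a_3 = 2
363 = 2·172 + 19   →  a_4 = 2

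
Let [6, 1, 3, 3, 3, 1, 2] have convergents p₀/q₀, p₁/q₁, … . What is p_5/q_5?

Using pₖ = aₖpₖ₋₁ + pₖ₋₂, qₖ = aₖqₖ₋₁ + qₖ₋₂ (with p₋₁=1, p₋₂=0, q₋₁=0, q₋₂=1):
  k=0: a=6, p=6, q=1
  k=1: a=1, p=7, q=1
  k=2: a=3, p=27, q=4
  k=3: a=3, p=88, q=13
  k=4: a=3, p=291, q=43
  k=5: a=1, p=379, q=56

379/56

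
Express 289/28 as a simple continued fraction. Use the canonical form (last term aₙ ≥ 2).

[10; 3, 9]

289 = 10×28 + 9
28 = 3×9 + 1
9 = 9×1 + 0  (stop)
So 289/28 = [10; 3, 9].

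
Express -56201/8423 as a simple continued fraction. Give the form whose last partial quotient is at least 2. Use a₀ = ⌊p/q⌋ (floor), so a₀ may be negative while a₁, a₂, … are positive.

[-7; 3, 19, 3, 3, 14]

-56201 = -7×8423 + 2760
8423 = 3×2760 + 143
2760 = 19×143 + 43
143 = 3×43 + 14
43 = 3×14 + 1
14 = 14×1 + 0  (stop)
So -56201/8423 = [-7; 3, 19, 3, 3, 14].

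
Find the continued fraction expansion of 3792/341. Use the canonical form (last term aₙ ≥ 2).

3792 = 11·341 + 41
341 = 8·41 + 13
41 = 3·13 + 2
13 = 6·2 + 1
2 = 2·1 + 0  (stop)
So 3792/341 = [11; 8, 3, 6, 2].

[11; 8, 3, 6, 2]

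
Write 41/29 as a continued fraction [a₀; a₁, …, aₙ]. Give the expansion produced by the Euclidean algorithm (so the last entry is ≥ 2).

[1; 2, 2, 2, 2]

41 = 1×29 + 12
29 = 2×12 + 5
12 = 2×5 + 2
5 = 2×2 + 1
2 = 2×1 + 0  (stop)
So 41/29 = [1; 2, 2, 2, 2].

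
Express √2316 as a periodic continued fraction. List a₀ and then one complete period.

[48; 8, 96]

a₀ = ⌊√2316⌋ = 48.
With m₀=0, d₀=1 and mₖ₊₁ = dₖaₖ − mₖ, dₖ₊₁ = (n − mₖ₊₁²)/dₖ, aₖ₊₁ = ⌊(a₀+mₖ₊₁)/dₖ₊₁⌋:
  k=1: m=48, d=12, a=8
  k=2: m=48, d=1, a=96
d=1 and a=2a₀=96 at k=2, so the next step gives (m, d) = (48, 12) again — its k=1 value — and the period has length 2.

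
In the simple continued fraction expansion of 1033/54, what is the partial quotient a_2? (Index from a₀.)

1

1033 = 19·54 + 7   →  a_0 = 19
54 = 7·7 + 5   →  a_1 = 7
7 = 1·5 + 2   →  a_2 = 1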